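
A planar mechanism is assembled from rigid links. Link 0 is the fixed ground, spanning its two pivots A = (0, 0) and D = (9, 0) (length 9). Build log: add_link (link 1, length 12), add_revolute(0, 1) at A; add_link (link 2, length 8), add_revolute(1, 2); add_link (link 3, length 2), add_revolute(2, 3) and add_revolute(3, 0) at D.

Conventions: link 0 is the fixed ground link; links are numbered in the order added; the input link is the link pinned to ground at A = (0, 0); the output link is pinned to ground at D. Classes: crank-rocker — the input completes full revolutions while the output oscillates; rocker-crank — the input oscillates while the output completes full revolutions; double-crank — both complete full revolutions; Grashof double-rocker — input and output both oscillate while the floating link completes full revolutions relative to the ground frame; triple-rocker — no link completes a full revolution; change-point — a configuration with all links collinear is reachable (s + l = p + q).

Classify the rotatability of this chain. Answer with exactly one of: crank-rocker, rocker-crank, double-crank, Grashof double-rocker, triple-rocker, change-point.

lengths: ground=9, input=12, coupler=8, output=2
sorted: s=2 (shortest), l=12 (longest), p+q=17
s + l = 14 vs p + q = 17
s + l < p + q (Grashof) with shortest = output link → rocker-crank

rocker-crank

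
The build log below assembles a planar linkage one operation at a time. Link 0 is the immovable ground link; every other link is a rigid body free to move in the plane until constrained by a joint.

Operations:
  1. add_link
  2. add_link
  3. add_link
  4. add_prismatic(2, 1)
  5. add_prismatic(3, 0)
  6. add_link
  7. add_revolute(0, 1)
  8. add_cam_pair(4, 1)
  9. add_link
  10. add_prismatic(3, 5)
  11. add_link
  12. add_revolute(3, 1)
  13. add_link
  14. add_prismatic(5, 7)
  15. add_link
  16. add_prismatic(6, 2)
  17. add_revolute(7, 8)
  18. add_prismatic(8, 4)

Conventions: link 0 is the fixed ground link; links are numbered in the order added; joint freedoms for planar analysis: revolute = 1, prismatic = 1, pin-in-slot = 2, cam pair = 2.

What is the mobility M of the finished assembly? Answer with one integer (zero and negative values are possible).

L=1 J1=0 J2=0
add link → L=2 J1=0 J2=0
add link → L=3 J1=0 J2=0
add link → L=4 J1=0 J2=0
P@2,1 dof=1 J1 → L=4 J1=1 J2=0
P@3,0 dof=1 J1 → L=4 J1=2 J2=0
add link → L=5 J1=2 J2=0
R@0,1 dof=1 J1 → L=5 J1=3 J2=0
C@4,1 dof=2 J2 → L=5 J1=3 J2=1
add link → L=6 J1=3 J2=1
P@3,5 dof=1 J1 → L=6 J1=4 J2=1
add link → L=7 J1=4 J2=1
R@3,1 dof=1 J1 → L=7 J1=5 J2=1
add link → L=8 J1=5 J2=1
P@5,7 dof=1 J1 → L=8 J1=6 J2=1
add link → L=9 J1=6 J2=1
P@6,2 dof=1 J1 → L=9 J1=7 J2=1
R@7,8 dof=1 J1 → L=9 J1=8 J2=1
P@8,4 dof=1 J1 → L=9 J1=9 J2=1
M=3(L−1)−2J1−J2=3·8−2·9−1=5

M = 5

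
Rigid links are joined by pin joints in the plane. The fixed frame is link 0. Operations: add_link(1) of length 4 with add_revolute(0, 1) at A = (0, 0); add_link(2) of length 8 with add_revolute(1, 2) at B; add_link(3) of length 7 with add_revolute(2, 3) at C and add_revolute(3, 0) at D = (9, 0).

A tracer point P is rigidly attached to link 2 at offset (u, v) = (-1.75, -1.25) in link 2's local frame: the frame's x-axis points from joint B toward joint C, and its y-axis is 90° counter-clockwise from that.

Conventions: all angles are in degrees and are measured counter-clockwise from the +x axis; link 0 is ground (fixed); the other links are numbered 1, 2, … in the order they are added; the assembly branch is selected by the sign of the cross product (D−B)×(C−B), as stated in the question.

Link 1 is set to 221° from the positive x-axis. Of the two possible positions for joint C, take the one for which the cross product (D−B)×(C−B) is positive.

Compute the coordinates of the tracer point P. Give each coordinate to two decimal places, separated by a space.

A=(0,0), D=(9.00,0)
B = A + 4.00·(cos221°, sin221°) = (-3.0188, -2.6242)
|BD| = 12.3020
circle(B,8.00) ∩ circle(D,7.00): a=6.7607, h=4.2771
  candidates: C₊=(2.6738,2.9966) cross=52.617; C₋=(4.4986,-5.3607) cross=-52.617
  branch + wants cross > 0 → take C=(2.6738,2.9966) (cross=52.617)
ex = (C−B)/|BC| = (0.7116,0.7026); ey = (-0.7026,0.7116)
P = B + -1.75·ex + -1.25·ey = (-3.3859,-4.7433)

-3.39 -4.74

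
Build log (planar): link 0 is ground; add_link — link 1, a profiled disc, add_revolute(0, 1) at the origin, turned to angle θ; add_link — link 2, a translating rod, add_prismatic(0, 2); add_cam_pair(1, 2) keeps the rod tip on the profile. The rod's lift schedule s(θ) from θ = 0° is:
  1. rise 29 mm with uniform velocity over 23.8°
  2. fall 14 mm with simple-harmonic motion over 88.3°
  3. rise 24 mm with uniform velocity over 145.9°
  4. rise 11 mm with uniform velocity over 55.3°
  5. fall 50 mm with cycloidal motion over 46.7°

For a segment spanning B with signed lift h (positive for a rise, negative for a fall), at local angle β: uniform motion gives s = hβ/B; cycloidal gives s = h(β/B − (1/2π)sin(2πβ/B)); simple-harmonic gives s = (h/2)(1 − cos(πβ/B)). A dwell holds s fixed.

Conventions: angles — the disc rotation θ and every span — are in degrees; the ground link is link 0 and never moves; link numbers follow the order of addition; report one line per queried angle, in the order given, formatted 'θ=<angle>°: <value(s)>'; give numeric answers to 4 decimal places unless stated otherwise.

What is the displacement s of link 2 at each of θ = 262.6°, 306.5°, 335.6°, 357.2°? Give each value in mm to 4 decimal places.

seg 1 [0°–23.8°] uniform, h=29: full span → s += 29 → s = 29.0000
seg 2 [23.8°–112.1°] simple-harmonic, h=-14: full span → s += -14 → s = 15.0000
seg 3 [112.1°–258°] uniform, h=24: full span → s += 24 → s = 39.0000
seg 4 [258°–313.3°] uniform, h=11: θ=262.6° here. β=4.6, B=55.3. 11·4.6/55.3 = 0.9150 → s = 39.9150
seg 4 [258°–313.3°] uniform, h=11: θ=306.5° here. β=48.5, B=55.3. 11·48.5/55.3 = 9.6474 → s = 48.6474
seg 4 [258°–313.3°] uniform, h=11: full span → s += 11 → s = 50.0000
seg 5 [313.3°–360°] cycloidal, h=-50: θ=335.6° here. β=22.3, B=46.7. -50·(0.4775 − sin(2π·0.4775)/(2π)) = -22.7553 → s = 27.2447
seg 5 [313.3°–360°] cycloidal, h=-50: θ=357.2° here. β=43.9, B=46.7. -50·(0.9400 − sin(2π·0.9400)/(2π)) = -49.9296 → s = 0.0704

θ=262.6°: 39.9150
θ=306.5°: 48.6474
θ=335.6°: 27.2447
θ=357.2°: 0.0704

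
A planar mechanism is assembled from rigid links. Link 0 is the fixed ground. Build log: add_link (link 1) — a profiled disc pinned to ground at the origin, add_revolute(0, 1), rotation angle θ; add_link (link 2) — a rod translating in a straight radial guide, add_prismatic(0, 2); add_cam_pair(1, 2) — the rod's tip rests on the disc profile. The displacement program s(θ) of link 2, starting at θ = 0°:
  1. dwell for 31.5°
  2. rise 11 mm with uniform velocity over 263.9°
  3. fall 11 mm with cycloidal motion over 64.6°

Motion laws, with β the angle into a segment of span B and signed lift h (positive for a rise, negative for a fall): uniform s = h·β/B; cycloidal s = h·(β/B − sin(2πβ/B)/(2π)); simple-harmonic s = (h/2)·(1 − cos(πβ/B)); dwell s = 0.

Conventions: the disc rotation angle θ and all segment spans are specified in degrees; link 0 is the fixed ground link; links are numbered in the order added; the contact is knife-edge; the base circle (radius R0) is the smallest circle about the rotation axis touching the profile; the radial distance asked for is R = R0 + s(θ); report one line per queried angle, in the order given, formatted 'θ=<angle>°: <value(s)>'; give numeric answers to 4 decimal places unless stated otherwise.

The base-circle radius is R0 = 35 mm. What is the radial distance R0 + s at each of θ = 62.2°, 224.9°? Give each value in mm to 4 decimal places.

seg 1 [0°–31.5°] dwell: s stays 0.0000
seg 2 [31.5°–295.4°] uniform, h=11: θ=62.2° here. β=30.7, B=263.9. 11·30.7/263.9 = 1.2797 → s = 1.2797
seg 2 [31.5°–295.4°] uniform, h=11: θ=224.9° here. β=193.4, B=263.9. 11·193.4/263.9 = 8.0614 → s = 8.0614
θ=62.2°: R = R0 + s = 35 + 1.2797 = 36.2797
θ=224.9°: R = R0 + s = 35 + 8.0614 = 43.0614

θ=62.2°: 36.2797
θ=224.9°: 43.0614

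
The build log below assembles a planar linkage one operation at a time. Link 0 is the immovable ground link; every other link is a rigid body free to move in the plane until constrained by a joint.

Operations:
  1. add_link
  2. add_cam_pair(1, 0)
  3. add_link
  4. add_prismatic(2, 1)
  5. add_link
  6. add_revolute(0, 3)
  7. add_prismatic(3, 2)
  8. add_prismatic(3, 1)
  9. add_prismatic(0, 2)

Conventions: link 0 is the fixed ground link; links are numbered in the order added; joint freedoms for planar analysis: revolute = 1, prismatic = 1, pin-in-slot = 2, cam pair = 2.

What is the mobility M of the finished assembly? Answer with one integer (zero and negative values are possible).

(L,J1,J2)=(1,0,0); link0 fixed
link1: (2,0,0)
C 1-0 [J2]: (2,0,1)
link2: (3,0,1)
P 2-1 [J1]: (3,1,1)
link3: (4,1,1)
R 0-3 [J1]: (4,2,1)
P 3-2 [J1]: (4,3,1)
P 3-1 [J1]: (4,4,1)
P 0-2 [J1]: (4,5,1)
Grübler: 3·3 − 2·5 − 1 = -2

M = -2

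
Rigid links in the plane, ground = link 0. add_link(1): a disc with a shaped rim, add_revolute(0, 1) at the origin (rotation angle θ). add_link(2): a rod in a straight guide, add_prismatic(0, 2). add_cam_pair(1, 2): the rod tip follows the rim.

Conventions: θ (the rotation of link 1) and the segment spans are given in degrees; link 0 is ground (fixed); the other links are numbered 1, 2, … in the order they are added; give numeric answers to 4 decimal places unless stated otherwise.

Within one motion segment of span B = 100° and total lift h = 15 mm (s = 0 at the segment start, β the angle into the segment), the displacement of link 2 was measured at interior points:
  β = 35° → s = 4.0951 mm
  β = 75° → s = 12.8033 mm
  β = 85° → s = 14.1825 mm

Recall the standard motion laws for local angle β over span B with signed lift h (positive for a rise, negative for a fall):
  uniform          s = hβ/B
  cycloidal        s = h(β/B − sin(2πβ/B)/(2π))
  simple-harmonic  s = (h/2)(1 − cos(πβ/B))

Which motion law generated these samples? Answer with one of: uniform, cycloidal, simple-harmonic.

candidates at β/B = r: uniform s = h·r (linear in β); cycloidal s = h·(r − sin(2πr)/(2π)); simple-harmonic s = (h/2)(1 − cos(πr))
β=35°: printed 4.0951 | uniform 5.2500, cycloidal 3.3186, simple-harmonic 4.0951
β=75°: printed 12.8033 | uniform 11.2500, cycloidal 13.6373, simple-harmonic 12.8033
β=85°: printed 14.1825 | uniform 12.7500, cycloidal 14.6814, simple-harmonic 14.1825
only one law matches every sample → simple-harmonic

simple-harmonic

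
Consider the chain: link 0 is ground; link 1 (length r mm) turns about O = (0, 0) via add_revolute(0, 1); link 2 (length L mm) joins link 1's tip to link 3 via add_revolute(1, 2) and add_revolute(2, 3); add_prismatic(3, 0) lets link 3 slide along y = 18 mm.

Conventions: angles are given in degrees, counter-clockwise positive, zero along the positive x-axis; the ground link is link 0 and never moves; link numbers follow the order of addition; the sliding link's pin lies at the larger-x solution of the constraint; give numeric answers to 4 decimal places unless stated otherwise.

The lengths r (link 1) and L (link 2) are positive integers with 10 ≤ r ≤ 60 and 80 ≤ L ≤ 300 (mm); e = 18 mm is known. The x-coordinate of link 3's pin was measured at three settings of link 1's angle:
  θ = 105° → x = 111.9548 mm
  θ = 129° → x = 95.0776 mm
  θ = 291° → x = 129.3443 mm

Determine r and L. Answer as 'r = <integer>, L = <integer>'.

constraint per measurement: (x − r cos θ)² + (r sin θ − e)² = L²
subtracting the θ₁ and θ₂ equations cancels the r² and L² terms:
r = (x₁² − x₂²) / (2[(x₁cos θ₁ + e sin θ₁) − (x₂cos θ₂ + e sin θ₂)]) = 50.9998 → r = 51
L² = (x₁ − r cos θ₁)² + (r sin θ₁ − e)² = 16640.9929 → L = 129.0000 → L = 129
check at θ₃=291°: x = 129.3443 (printed 129.3443) ✓

r = 51, L = 129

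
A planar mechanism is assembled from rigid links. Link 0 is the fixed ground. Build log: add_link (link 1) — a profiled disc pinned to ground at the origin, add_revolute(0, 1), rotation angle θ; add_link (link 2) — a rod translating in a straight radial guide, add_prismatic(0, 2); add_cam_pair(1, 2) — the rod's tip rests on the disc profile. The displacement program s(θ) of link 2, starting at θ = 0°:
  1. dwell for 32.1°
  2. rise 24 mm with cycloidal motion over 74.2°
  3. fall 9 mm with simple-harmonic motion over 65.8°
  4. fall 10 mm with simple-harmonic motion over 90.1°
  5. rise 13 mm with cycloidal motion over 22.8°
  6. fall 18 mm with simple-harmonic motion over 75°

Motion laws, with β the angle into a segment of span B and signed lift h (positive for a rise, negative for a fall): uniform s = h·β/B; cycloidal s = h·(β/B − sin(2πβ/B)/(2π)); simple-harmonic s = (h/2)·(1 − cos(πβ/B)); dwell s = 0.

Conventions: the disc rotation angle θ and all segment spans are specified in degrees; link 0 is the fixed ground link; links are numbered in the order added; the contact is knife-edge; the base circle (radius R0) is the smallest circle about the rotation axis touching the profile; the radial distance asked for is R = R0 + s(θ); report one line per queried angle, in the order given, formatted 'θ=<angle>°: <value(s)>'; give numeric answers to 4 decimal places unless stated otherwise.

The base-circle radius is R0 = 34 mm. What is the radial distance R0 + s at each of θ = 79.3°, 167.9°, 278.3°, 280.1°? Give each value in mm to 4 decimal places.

seg 1 [0°–32.1°] dwell: s stays 0.0000
seg 2 [32.1°–106.3°] cycloidal, h=24: θ=79.3° here. β=47.2, B=74.2. 24·(0.6361 − sin(2π·0.6361)/(2π)) = 18.1497 → s = 18.1497
seg 2 [32.1°–106.3°] cycloidal, h=24: full span → s += 24 → s = 24.0000
seg 3 [106.3°–172.1°] simple-harmonic, h=-9: θ=167.9° here. β=61.6, B=65.8. -9/2·(1 − cos(π·0.9362)) = -8.9098 → s = 15.0902
seg 3 [106.3°–172.1°] simple-harmonic, h=-9: full span → s += -9 → s = 15.0000
seg 4 [172.1°–262.2°] simple-harmonic, h=-10: full span → s += -10 → s = 5.0000
seg 5 [262.2°–285°] cycloidal, h=13: θ=278.3° here. β=16.1, B=22.8. 13·(0.7061 − sin(2π·0.7061)/(2π)) = 11.1708 → s = 16.1708
seg 5 [262.2°–285°] cycloidal, h=13: θ=280.1° here. β=17.9, B=22.8. 13·(0.7851 − sin(2π·0.7851)/(2π)) = 12.2251 → s = 17.2251
θ=79.3°: R = R0 + s = 34 + 18.1497 = 52.1497
θ=167.9°: R = R0 + s = 34 + 15.0902 = 49.0902
θ=278.3°: R = R0 + s = 34 + 16.1708 = 50.1708
θ=280.1°: R = R0 + s = 34 + 17.2251 = 51.2251

θ=79.3°: 52.1497
θ=167.9°: 49.0902
θ=278.3°: 50.1708
θ=280.1°: 51.2251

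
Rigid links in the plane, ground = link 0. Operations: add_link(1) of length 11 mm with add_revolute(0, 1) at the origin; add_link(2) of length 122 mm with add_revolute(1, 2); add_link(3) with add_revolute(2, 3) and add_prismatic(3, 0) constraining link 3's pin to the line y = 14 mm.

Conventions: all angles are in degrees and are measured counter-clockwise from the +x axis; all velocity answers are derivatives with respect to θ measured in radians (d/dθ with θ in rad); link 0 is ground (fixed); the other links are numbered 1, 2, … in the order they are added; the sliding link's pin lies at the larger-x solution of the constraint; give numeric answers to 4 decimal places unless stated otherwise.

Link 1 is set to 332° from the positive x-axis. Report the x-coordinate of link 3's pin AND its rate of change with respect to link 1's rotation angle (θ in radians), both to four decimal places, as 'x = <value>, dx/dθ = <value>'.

geometry: r = 11 mm, L = 122 mm, e = 14 mm
crank pin P = (r cos θ, r sin θ) = (9.712424, -5.164187)
h = r sin θ − e = -5.164187 − 14 = -19.164187
x = r cos θ + √(L² − h²) = 9.712424 + 120.485410 = 130.197833
dx/dθ = −r sin θ − h·r cos θ/√(L² − h²) (θ in radians; h = -19.164187) = 6.709027

x = 130.1978, dx/dθ = 6.7090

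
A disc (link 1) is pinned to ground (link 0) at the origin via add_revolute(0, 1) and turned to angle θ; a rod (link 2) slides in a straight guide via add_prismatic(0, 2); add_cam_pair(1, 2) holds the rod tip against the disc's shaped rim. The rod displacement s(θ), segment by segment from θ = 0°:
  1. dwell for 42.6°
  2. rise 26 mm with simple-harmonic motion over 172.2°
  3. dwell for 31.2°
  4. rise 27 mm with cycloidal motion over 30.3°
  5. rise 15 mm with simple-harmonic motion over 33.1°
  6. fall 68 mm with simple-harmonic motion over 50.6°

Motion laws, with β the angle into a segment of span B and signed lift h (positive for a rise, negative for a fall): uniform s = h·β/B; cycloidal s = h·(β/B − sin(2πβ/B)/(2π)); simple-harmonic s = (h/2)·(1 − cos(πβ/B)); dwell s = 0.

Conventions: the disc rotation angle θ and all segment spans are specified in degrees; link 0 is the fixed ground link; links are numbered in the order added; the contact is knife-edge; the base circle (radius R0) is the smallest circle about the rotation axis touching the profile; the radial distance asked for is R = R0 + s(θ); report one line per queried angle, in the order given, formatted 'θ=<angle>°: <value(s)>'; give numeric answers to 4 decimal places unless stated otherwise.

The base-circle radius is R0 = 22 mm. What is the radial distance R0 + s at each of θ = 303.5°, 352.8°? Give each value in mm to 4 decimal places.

segment 1 (0° to 42.6°, dwell): s unchanged at 0.0000
segment 2 (42.6° to 214.8°, simple-harmonic, h = 26) is passed completely: s = 0.0000 + (26) = 26.0000
segment 3 (214.8° to 246°, dwell): s unchanged at 26.0000
segment 4 (246° to 276.3°, cycloidal, h = 27) is passed completely: s = 26.0000 + (27) = 53.0000
θ = 303.5° falls in segment 5 (276.3° to 309.4°, simple-harmonic, h = 15): β = 303.5 − 276.3 = 27.2°, B = 33.1°; Δs = 15/2·(1 − cos(π·0.8218)) = 13.8545; s = 53.0000 + 13.8545 = 66.8545
segment 5 (276.3° to 309.4°, simple-harmonic, h = 15) is passed completely: s = 53.0000 + (15) = 68.0000
θ = 352.8° falls in segment 6 (309.4° to 360°, simple-harmonic, h = -68): β = 352.8 − 309.4 = 43.4°, B = 50.6°; Δs = -68/2·(1 − cos(π·0.8577)) = -64.6591; s = 68.0000 − 64.6591 = 3.3409
θ=303.5°: R = R0 + s = 22 + 66.8545 = 88.8545
θ=352.8°: R = R0 + s = 22 + 3.3409 = 25.3409

θ=303.5°: 88.8545
θ=352.8°: 25.3409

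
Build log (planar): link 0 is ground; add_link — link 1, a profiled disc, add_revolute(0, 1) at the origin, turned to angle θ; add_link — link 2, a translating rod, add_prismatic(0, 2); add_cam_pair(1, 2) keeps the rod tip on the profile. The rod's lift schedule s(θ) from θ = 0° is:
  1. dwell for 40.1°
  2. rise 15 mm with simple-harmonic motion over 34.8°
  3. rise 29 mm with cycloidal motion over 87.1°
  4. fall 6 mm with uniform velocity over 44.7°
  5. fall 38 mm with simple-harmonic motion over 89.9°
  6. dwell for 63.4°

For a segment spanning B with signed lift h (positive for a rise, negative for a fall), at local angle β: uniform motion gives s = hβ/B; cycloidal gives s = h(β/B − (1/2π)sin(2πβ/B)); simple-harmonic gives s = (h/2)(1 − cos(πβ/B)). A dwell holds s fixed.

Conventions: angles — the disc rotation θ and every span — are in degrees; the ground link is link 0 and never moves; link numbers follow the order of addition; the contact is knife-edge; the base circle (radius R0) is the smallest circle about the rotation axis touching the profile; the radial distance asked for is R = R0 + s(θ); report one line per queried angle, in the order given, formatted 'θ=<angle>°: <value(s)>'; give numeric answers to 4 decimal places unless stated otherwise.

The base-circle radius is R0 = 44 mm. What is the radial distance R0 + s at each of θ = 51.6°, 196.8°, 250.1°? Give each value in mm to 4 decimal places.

seg 1 [0°–40.1°] dwell: s stays 0.0000
seg 2 [40.1°–74.9°] simple-harmonic, h=15: θ=51.6° here. β=11.5, B=34.8. 15/2·(1 − cos(π·0.3305)) = 3.6915 → s = 3.6915
seg 2 [40.1°–74.9°] simple-harmonic, h=15: full span → s += 15 → s = 15.0000
seg 3 [74.9°–162°] cycloidal, h=29: full span → s += 29 → s = 44.0000
seg 4 [162°–206.7°] uniform, h=-6: θ=196.8° here. β=34.8, B=44.7. -6·34.8/44.7 = -4.6711 → s = 39.3289
seg 4 [162°–206.7°] uniform, h=-6: full span → s += -6 → s = 38.0000
seg 5 [206.7°–296.6°] simple-harmonic, h=-38: θ=250.1° here. β=43.4, B=89.9. -38/2·(1 − cos(π·0.4828)) = -17.9714 → s = 20.0286
θ=51.6°: R = R0 + s = 44 + 3.6915 = 47.6915
θ=196.8°: R = R0 + s = 44 + 39.3289 = 83.3289
θ=250.1°: R = R0 + s = 44 + 20.0286 = 64.0286

θ=51.6°: 47.6915
θ=196.8°: 83.3289
θ=250.1°: 64.0286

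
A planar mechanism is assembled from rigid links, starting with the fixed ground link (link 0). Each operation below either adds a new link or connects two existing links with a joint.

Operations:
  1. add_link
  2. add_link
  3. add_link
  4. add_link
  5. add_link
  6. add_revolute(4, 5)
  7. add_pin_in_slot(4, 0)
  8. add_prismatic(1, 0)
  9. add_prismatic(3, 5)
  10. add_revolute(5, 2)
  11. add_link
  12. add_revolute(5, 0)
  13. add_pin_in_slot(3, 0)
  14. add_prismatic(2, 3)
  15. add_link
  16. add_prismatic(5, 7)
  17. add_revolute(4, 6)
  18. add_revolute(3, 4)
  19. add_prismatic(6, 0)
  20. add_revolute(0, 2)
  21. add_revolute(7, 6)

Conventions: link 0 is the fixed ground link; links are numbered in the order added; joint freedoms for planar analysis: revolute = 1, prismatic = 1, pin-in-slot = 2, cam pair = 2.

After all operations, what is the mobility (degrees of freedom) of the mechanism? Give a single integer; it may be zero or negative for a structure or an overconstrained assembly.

link 0 = ground. State L|J1|J2 = 1|0|0
+link1  2|0|0
+link2  3|0|0
+link3  4|0|0
+link4  5|0|0
+link5  6|0|0
R(4,5) f=1→J1  6|1|0
PS(4,0) f=2→J2  6|1|1
P(1,0) f=1→J1  6|2|1
P(3,5) f=1→J1  6|3|1
R(5,2) f=1→J1  6|4|1
+link6  7|4|1
R(5,0) f=1→J1  7|5|1
PS(3,0) f=2→J2  7|5|2
P(2,3) f=1→J1  7|6|2
+link7  8|6|2
P(5,7) f=1→J1  8|7|2
R(4,6) f=1→J1  8|8|2
R(3,4) f=1→J1  8|9|2
P(6,0) f=1→J1  8|10|2
R(0,2) f=1→J1  8|11|2
R(7,6) f=1→J1  8|12|2
M = 3(8−1)−2·12−2 = 21−24−2 = -5

M = -5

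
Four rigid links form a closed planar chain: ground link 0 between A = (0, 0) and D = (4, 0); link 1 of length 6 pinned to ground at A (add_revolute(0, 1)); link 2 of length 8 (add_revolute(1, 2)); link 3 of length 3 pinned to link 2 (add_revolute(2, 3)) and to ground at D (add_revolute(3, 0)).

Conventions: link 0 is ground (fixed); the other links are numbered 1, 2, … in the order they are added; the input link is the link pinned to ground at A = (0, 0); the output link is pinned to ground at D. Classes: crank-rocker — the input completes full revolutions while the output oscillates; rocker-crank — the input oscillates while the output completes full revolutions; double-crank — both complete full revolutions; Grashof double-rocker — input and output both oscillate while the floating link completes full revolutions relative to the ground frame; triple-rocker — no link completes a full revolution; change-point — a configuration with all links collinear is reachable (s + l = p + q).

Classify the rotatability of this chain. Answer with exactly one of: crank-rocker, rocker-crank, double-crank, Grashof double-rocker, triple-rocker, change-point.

lengths: ground=4, input=6, coupler=8, output=3
sorted: s=3 (shortest), l=8 (longest), p+q=10
s + l = 11 vs p + q = 10
s + l > p + q → non-Grashof → no link fully rotates → triple-rocker

triple-rocker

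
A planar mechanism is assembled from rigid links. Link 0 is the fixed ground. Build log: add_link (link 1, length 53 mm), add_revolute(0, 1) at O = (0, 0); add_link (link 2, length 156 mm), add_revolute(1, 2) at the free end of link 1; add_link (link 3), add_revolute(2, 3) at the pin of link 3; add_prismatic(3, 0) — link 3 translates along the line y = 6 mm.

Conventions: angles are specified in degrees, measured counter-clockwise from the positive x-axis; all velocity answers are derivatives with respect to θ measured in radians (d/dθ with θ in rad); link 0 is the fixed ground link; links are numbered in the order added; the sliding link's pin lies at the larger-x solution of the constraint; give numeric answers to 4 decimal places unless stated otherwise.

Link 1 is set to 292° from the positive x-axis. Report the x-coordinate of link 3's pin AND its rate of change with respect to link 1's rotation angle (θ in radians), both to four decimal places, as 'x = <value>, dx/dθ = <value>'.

geometry: r = 53 mm, L = 156 mm, e = 6 mm
crank pin P = (r cos θ, r sin θ) = (19.854149, -49.140744)
h = r sin θ − e = -49.140744 − 6 = -55.140744
x = r cos θ + √(L² − h²) = 19.854149 + 145.929772 = 165.783921
dx/dθ = −r sin θ − h·r cos θ/√(L² − h²) (θ in radians; h = -55.140744) = 56.642795

x = 165.7839, dx/dθ = 56.6428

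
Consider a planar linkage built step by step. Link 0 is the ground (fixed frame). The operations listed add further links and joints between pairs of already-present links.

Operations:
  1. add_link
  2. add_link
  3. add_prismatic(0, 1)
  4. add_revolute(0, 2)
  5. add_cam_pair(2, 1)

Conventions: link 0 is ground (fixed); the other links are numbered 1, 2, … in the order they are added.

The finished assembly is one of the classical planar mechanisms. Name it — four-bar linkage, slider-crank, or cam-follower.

links: 3 (incl. ground); joints: 1 revolute, 1 prismatic, 1 higher (cam) pair, forming one closed loop
3 links, revolute + prismatic + higher pair in one loop → cam-follower

cam-follower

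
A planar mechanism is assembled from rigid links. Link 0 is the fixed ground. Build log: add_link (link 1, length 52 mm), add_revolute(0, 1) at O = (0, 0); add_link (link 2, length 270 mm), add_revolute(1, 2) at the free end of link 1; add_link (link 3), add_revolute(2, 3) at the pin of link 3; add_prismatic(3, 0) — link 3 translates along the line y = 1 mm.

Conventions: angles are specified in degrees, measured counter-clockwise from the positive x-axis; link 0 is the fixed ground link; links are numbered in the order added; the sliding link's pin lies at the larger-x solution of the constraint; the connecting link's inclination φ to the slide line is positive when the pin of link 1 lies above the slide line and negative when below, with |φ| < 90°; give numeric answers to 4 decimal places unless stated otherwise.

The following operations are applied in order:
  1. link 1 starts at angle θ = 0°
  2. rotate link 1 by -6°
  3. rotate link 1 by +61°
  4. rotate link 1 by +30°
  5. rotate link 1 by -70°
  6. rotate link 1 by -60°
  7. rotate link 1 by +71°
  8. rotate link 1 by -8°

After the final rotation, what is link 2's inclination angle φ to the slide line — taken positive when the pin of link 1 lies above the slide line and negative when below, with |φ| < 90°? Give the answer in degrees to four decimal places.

geometry: r = 52 mm, L = 270 mm, e = 1 mm; θ starts at 0°
rotate link 1 by -6°: θ ← 0° -6° = -6°
rotate link 1 by +61°: θ ← -6° +61° = 55°
rotate link 1 by +30°: θ ← 55° +30° = 85°
rotate link 1 by -70°: θ ← 85° -70° = 15°
rotate link 1 by -60°: θ ← 15° -60° = -45°
rotate link 1 by +71°: θ ← -45° +71° = 26°
rotate link 1 by -8°: θ ← 26° -8° = 18°
h = r sin θ − e = 16.068884 − 1 = 15.068884
sin φ = h / L = 15.068884 / 270 = 0.05581068
φ = arcsin(0.05581068) = 3.199379°

3.1994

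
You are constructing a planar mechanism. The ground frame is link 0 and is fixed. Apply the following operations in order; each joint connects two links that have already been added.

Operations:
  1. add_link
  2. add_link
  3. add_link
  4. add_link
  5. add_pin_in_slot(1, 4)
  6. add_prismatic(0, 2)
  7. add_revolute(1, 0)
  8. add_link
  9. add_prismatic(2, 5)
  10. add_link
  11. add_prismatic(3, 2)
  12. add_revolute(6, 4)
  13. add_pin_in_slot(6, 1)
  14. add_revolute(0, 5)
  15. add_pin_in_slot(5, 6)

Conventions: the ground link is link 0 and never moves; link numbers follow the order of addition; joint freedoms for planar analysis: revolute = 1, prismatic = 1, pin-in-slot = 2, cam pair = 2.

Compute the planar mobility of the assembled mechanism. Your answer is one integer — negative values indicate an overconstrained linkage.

(L,J1,J2)=(1,0,0); link0 fixed
link1: (2,0,0)
link2: (3,0,0)
link3: (4,0,0)
link4: (5,0,0)
PS 1-4 [J2]: (5,0,1)
P 0-2 [J1]: (5,1,1)
R 1-0 [J1]: (5,2,1)
link5: (6,2,1)
P 2-5 [J1]: (6,3,1)
link6: (7,3,1)
P 3-2 [J1]: (7,4,1)
R 6-4 [J1]: (7,5,1)
PS 6-1 [J2]: (7,5,2)
R 0-5 [J1]: (7,6,2)
PS 5-6 [J2]: (7,6,3)
Grübler: 3·6 − 2·6 − 3 = 3

M = 3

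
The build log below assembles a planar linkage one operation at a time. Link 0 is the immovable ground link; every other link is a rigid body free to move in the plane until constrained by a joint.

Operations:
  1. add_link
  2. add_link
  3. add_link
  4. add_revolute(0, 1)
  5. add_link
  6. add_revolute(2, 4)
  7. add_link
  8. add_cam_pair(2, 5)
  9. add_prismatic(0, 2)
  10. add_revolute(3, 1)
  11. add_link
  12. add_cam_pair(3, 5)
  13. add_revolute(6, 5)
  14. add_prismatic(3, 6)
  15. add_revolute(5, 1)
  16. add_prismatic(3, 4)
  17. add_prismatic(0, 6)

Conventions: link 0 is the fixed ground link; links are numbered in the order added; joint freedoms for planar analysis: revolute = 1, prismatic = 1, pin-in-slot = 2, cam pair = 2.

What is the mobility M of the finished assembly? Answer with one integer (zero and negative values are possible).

ground; <1,0,0>
#1 <2,0,0>
#2 <3,0,0>
#3 <4,0,0>
R:0↔1 J1 <4,1,0>
#4 <5,1,0>
R:2↔4 J1 <5,2,0>
#5 <6,2,0>
C:2↔5 J2 <6,2,1>
P:0↔2 J1 <6,3,1>
R:3↔1 J1 <6,4,1>
#6 <7,4,1>
C:3↔5 J2 <7,4,2>
R:6↔5 J1 <7,5,2>
P:3↔6 J1 <7,6,2>
R:5↔1 J1 <7,7,2>
P:3↔4 J1 <7,8,2>
P:0↔6 J1 <7,9,2>
3×6 − 2×9 − 1×2 = -2

M = -2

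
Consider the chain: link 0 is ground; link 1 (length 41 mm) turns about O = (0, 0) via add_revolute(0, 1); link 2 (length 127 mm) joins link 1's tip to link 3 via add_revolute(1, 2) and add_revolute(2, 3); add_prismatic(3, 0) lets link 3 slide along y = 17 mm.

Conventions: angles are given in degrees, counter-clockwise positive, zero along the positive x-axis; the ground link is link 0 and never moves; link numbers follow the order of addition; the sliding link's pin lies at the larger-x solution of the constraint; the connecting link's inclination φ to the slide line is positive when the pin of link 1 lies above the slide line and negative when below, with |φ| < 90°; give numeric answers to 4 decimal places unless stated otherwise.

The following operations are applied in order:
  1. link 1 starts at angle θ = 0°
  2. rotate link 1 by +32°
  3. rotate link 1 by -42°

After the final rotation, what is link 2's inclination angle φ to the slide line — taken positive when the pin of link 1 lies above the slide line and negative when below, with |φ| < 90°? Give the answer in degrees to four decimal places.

geometry: r = 41 mm, L = 127 mm, e = 17 mm; θ starts at 0°
rotate link 1 by +32°: θ ← 0° +32° = 32°
rotate link 1 by -42°: θ ← 32° -42° = -10°
h = r sin θ − e = -7.119575 − 17 = -24.119575
sin φ = h / L = -24.119575 / 127 = -0.18991792
φ = arcsin(-0.18991792) = -10.947994°

-10.9480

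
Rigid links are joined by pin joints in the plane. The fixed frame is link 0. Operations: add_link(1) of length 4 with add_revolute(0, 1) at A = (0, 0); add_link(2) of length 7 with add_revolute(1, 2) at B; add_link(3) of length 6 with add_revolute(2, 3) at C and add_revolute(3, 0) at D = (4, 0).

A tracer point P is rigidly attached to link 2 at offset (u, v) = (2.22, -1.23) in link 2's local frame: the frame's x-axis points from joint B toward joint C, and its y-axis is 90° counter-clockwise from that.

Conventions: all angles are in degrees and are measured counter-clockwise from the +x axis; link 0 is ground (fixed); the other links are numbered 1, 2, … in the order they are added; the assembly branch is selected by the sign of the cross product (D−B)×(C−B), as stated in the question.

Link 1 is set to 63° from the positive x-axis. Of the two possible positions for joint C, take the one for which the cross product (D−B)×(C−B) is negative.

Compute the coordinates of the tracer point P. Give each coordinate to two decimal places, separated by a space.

A=(0,0), D=(4.00,0)
B = A + 4.00·(cos63°, sin63°) = (1.8160, 3.5640)
|BD| = 4.1800
circle(B,7.00) ∩ circle(D,6.00): a=3.6450, h=5.9761
  candidates: C₊=(8.8159,3.5786) cross=24.980; C₋=(-1.3750,-2.6664) cross=-24.980
  branch - wants cross < 0 → take C=(-1.3750,-2.6664) (cross=-24.980)
ex = (C−B)/|BC| = (-0.4558,-0.8901); ey = (0.8901,-0.4558)
P = B + 2.22·ex + -1.23·ey = (-0.2908,2.1488)

-0.29 2.15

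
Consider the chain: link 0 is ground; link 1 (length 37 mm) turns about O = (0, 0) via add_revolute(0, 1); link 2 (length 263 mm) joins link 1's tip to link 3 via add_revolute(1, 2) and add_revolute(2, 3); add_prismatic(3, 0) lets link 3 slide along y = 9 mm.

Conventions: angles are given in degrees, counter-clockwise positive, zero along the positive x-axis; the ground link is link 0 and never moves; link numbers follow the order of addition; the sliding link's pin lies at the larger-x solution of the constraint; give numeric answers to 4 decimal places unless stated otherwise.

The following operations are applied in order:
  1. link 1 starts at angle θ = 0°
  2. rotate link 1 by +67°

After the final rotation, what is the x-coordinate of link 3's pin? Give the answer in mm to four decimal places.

geometry: r = 37 mm, L = 263 mm, e = 9 mm; θ starts at 0°
rotate link 1 by +67°: θ ← 0° +67° = 67°
crank pin P = (r cos θ, r sin θ) = (14.457052, 34.058680)
h = r sin θ − e = 34.058680 − 9 = 25.058680
x = r cos θ + √(L² − h²) = 14.457052 + 261.803481 = 276.260533

276.2605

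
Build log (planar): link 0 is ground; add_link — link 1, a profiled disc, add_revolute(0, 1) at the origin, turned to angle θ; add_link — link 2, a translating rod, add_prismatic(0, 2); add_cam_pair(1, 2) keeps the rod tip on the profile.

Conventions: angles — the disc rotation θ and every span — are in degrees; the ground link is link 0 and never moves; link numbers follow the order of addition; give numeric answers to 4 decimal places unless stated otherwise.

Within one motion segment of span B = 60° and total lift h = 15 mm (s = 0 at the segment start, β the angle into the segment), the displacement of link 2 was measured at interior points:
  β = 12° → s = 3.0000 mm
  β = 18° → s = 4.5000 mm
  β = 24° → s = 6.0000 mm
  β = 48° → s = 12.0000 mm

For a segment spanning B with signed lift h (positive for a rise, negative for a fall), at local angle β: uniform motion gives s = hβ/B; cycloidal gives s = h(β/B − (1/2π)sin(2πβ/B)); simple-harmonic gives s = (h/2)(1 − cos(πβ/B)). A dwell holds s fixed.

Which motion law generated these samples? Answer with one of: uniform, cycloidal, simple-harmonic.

candidates at β/B = r: uniform s = h·r (linear in β); cycloidal s = h·(r − sin(2πr)/(2π)); simple-harmonic s = (h/2)(1 − cos(πr))
β=12°: printed 3.0000 | uniform 3.0000, cycloidal 0.7295, simple-harmonic 1.4324
β=18°: printed 4.5000 | uniform 4.5000, cycloidal 2.2295, simple-harmonic 3.0916
β=24°: printed 6.0000 | uniform 6.0000, cycloidal 4.5968, simple-harmonic 5.1824
β=48°: printed 12.0000 | uniform 12.0000, cycloidal 14.2705, simple-harmonic 13.5676
only one law matches every sample → uniform

uniform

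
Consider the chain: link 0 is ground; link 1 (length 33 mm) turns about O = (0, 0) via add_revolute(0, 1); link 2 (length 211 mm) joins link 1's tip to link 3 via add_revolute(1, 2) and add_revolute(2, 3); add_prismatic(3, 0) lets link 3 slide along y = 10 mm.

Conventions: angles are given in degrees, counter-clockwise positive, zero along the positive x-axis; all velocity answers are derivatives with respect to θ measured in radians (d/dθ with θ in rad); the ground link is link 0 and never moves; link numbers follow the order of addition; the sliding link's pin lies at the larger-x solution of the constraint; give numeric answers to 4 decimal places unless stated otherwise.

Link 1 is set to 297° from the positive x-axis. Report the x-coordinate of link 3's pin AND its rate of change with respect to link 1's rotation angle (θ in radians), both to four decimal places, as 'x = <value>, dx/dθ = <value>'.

geometry: r = 33 mm, L = 211 mm, e = 10 mm
crank pin P = (r cos θ, r sin θ) = (14.981686, -29.403215)
h = r sin θ − e = -29.403215 − 10 = -39.403215
x = r cos θ + √(L² − h²) = 14.981686 + 207.288173 = 222.269859
dx/dθ = −r sin θ − h·r cos θ/√(L² − h²) (θ in radians; h = -39.403215) = 32.251070

x = 222.2699, dx/dθ = 32.2511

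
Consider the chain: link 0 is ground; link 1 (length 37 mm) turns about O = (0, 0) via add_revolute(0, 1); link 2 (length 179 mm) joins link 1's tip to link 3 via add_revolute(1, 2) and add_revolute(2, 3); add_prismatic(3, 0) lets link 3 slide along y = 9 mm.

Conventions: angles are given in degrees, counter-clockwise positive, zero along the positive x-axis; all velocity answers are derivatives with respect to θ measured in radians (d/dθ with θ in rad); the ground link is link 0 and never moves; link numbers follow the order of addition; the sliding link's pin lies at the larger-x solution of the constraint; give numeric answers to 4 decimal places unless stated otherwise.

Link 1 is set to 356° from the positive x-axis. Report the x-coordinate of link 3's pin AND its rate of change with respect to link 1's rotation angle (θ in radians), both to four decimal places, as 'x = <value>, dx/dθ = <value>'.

geometry: r = 37 mm, L = 179 mm, e = 9 mm
crank pin P = (r cos θ, r sin θ) = (36.909870, -2.580990)
h = r sin θ − e = -2.580990 − 9 = -11.580990
x = r cos θ + √(L² − h²) = 36.909870 + 178.624972 = 215.534842
dx/dθ = −r sin θ − h·r cos θ/√(L² − h²) (θ in radians; h = -11.580990) = 4.974008

x = 215.5348, dx/dθ = 4.9740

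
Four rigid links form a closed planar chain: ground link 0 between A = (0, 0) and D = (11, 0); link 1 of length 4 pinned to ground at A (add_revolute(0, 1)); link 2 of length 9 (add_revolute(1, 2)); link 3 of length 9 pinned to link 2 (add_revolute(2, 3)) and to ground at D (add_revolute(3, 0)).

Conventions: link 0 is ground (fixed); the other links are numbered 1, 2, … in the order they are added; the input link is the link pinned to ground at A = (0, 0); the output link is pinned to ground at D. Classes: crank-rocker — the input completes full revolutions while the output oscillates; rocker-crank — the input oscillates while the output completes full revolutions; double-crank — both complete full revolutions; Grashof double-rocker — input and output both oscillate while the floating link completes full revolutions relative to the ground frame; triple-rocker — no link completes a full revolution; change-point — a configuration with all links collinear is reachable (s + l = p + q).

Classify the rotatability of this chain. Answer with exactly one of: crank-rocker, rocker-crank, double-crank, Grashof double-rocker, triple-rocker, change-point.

lengths: ground=11, input=4, coupler=9, output=9
sorted: s=4 (shortest), l=11 (longest), p+q=18
s + l = 15 vs p + q = 18
s + l < p + q (Grashof) with shortest = input link → crank-rocker

crank-rocker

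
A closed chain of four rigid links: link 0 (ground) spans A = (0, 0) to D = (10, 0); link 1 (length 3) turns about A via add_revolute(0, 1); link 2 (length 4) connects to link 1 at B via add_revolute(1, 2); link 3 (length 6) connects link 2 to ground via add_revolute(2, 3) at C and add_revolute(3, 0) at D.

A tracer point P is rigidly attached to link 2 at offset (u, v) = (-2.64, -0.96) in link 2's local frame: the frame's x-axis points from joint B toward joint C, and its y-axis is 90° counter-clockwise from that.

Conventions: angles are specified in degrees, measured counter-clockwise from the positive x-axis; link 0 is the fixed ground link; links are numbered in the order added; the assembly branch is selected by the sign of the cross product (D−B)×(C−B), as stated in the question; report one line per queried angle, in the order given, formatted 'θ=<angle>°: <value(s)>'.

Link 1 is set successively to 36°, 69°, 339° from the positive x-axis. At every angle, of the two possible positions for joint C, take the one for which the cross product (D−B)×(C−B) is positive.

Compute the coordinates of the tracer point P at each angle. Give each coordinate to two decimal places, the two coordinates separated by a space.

A=(0,0), D=(10.00,0)
θ=36°: B = A + 3.00·(cos36°, sin36°) = (2.4271, 1.7634)
θ=36°: |BD| = 7.7755
θ=36°: circle(B,4.00) ∩ circle(D,6.00): a=2.6017, h=3.0383
θ=36°:   candidates: C₊=(5.6500,4.1325) cross=23.624; C₋=(4.2719,-1.7858) cross=-23.624
θ=36°:   branch + wants cross > 0 → take C=(5.6500,4.1325) (cross=23.624)
θ=36°: ex = (C−B)/|BC| = (0.8057,0.5923); ey = (-0.5923,0.8057)
θ=36°: P = B + -2.64·ex + -0.96·ey = (0.8685,-0.5738)
θ=69°: B = A + 3.00·(cos69°, sin69°) = (1.0751, 2.8007)
θ=69°: |BD| = 9.3540
θ=69°: circle(B,4.00) ∩ circle(D,6.00): a=3.6080, h=1.7270
θ=69°:   candidates: C₊=(5.0346,3.3683) cross=16.155; C₋=(4.0004,0.0727) cross=-16.155
θ=69°:   branch + wants cross > 0 → take C=(5.0346,3.3683) (cross=16.155)
θ=69°: ex = (C−B)/|BC| = (0.9899,0.1419); ey = (-0.1419,0.9899)
θ=69°: P = B + -2.64·ex + -0.96·ey = (-1.4020,1.4759)
θ=339°: B = A + 3.00·(cos339°, sin339°) = (2.8007, -1.0751)
θ=339°: |BD| = 7.2791
θ=339°: circle(B,4.00) ∩ circle(D,6.00): a=2.2657, h=3.2964
θ=339°:   candidates: C₊=(4.5548,2.5198) cross=23.995; C₋=(5.5285,-4.0007) cross=-23.995
θ=339°:   branch + wants cross > 0 → take C=(4.5548,2.5198) (cross=23.995)
θ=339°: ex = (C−B)/|BC| = (0.4385,0.8987); ey = (-0.8987,0.4385)
θ=339°: P = B + -2.64·ex + -0.96·ey = (2.5059,-3.8687)

θ=36°: 0.87 -0.57
θ=69°: -1.40 1.48
θ=339°: 2.51 -3.87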